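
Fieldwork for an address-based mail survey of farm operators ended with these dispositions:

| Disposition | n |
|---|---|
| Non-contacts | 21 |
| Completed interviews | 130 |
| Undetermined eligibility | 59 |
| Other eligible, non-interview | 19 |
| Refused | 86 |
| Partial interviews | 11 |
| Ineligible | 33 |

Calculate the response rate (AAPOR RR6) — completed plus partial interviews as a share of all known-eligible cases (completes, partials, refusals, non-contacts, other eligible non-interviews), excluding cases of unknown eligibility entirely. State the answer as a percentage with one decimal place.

52.8%

Num = 130 + 11 = 141
Denominator = 130 + 11 + 86 + 21 + 19 = 267
RR6 = 141 / 267 = 0.5281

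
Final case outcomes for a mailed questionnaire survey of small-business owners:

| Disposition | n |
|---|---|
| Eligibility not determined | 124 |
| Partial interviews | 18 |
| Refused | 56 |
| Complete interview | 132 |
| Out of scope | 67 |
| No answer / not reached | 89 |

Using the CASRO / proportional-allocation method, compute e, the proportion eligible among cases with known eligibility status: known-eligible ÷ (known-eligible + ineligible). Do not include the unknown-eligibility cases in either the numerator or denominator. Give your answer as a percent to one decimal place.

81.5%

Eligible (known): 132 + 18 + 56 + 89 = 295
e = 295 / (295 + 67) = 295 / 362 = 0.8149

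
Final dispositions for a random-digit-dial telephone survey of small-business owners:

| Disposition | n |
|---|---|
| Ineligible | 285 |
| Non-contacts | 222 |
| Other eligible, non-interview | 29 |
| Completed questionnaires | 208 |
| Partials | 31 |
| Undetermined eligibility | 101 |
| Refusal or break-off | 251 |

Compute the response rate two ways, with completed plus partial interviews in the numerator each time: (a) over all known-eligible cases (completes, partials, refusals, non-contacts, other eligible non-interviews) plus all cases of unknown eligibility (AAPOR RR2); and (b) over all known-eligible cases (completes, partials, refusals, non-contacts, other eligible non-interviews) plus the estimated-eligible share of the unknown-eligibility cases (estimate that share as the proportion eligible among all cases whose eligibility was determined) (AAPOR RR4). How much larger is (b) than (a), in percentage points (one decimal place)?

Num = 208 + 31 = 239
Denominator = 208 + 31 + 251 + 222 + 29 + 101 = 842
RR2 = 239 / 842 = 0.2838
Known eligible = 208 + 31 + 251 + 222 + 29 = 741
e = 741 / (741 + 285) = 741 / 1026 = 0.7222
Eligible share of unknowns = 0.7222 × 101 = 72.94
Denominator = 741 + 72.94 = 813.94
RR4 = 239 / 813.94 = 0.2936
Difference = 29.36 − 28.38 = 0.98 percentage points

1.0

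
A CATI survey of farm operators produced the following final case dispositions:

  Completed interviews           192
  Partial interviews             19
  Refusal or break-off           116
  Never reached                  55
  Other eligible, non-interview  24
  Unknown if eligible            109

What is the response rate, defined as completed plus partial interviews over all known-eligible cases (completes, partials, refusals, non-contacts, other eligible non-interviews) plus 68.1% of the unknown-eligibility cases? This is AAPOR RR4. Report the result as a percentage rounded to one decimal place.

43.9%

Top → 192 + 19 = 211
Eligible (known) → 192 + 19 + 116 + 55 + 24 = 406
Eligible share of unknowns → 0.6810 × 109 = 74.23
Denominator → 406 + 74.23 = 480.23
RR4 = 211 / 480.23 = 0.4394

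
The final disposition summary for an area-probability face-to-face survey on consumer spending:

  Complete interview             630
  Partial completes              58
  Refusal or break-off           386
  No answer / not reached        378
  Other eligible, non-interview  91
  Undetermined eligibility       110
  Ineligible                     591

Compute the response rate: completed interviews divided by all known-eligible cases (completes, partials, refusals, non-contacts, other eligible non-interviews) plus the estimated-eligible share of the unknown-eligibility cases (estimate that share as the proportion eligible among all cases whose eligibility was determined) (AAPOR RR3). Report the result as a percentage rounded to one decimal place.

Top → 630
Eligible (known) → 630 + 58 + 386 + 378 + 91 = 1543
e = 1543 / (1543 + 591) = 1543 / 2134 = 0.7231
e × U → 0.7231 × 110 = 79.54
Base → 1543 + 79.54 = 1622.54
RR3 = 630 / 1622.54 = 0.3883

38.8%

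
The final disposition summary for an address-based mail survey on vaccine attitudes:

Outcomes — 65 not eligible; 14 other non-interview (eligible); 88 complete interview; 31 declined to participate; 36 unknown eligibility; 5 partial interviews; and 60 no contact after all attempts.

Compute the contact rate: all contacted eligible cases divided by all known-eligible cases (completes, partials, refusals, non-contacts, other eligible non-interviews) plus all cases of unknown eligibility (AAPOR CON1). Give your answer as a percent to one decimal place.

Numerator = 88 + 5 + 31 + 14 = 138
Base = 88 + 5 + 31 + 60 + 14 + 36 = 234
CON1 = 138 / 234 = 0.5897

59.0%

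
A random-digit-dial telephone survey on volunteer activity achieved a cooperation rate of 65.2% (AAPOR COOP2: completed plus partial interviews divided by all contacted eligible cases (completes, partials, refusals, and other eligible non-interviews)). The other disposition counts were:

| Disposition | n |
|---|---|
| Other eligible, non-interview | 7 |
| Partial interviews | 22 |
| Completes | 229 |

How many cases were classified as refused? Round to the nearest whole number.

127

Numerator → 229 + 22 = 251
COOP2 = 251 / D = 0.652
D = 251 / 0.652 = 385.0
Rest of base = 258
refused = 385.0 − 258 ≈ 127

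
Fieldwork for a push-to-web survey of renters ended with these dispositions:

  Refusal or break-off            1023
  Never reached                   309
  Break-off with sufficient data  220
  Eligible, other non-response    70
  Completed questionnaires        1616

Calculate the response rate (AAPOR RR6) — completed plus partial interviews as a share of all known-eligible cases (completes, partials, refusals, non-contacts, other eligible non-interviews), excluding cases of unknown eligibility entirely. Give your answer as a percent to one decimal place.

56.7%

Num → 1616 + 220 = 1836
Denominator → 1616 + 220 + 1023 + 309 + 70 = 3238
RR6 = 1836 / 3238 = 0.5670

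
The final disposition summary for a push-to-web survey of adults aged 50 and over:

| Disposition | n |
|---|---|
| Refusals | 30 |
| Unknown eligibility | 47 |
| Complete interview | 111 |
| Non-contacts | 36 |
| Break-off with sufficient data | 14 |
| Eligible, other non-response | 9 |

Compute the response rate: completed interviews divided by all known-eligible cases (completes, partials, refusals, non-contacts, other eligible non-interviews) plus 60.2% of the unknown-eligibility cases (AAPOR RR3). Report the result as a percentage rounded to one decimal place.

Numerator → 111
Known eligible → 111 + 14 + 30 + 36 + 9 = 200
Eligible share of unknowns → 0.6020 × 47 = 28.29
Denominator → 200 + 28.29 = 228.29
RR3 = 111 / 228.29 = 0.4862

48.6%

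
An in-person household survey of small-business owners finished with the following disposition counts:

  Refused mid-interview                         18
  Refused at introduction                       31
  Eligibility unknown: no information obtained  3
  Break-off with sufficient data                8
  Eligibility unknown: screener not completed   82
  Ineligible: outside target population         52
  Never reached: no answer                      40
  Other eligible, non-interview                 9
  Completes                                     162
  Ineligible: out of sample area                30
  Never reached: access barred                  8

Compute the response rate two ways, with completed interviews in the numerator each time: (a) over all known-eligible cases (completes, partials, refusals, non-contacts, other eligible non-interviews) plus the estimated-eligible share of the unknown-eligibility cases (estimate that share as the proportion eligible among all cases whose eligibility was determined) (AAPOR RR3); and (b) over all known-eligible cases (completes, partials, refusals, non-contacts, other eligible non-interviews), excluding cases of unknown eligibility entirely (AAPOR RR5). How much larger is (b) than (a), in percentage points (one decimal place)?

Refusal or break-off = 31 + 18 = 49
No answer / not reached = 40 + 8 = 48
Eligibility not determined = 82 + 3 = 85
Ineligible = 52 + 30 = 82
Numerator: 162
Eligible (known): 162 + 8 + 49 + 48 + 9 = 276
e = 276 / (276 + 82) = 276 / 358 = 0.7709
Estimated eligible among unknowns: 0.7709 × 85 = 65.53
Base: 276 + 65.53 = 341.53
RR3 = 162 / 341.53 = 0.4743
Base: 162 + 8 + 49 + 48 + 9 = 276
RR5 = 162 / 276 = 0.5870
Difference = 58.70 − 47.43 = 11.27 percentage points

11.3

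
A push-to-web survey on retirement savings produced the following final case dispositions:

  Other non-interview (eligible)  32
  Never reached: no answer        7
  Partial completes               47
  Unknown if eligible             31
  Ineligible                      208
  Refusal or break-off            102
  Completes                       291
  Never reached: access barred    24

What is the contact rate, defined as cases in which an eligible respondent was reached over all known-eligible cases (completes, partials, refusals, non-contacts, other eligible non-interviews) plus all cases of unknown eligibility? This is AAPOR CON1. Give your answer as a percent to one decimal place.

88.4%

No contact after all attempts = 7 + 24 = 31
Top: 291 + 47 + 102 + 32 = 472
Denom: 291 + 47 + 102 + 31 + 32 + 31 = 534
CON1 = 472 / 534 = 0.8839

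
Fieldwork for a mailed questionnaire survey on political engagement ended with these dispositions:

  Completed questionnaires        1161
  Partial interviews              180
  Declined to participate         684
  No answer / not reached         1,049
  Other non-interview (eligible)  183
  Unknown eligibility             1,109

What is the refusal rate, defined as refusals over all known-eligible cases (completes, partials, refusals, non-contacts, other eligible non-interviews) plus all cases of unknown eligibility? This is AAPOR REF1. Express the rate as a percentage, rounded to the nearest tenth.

15.7%

Numerator: 684
Denom: 1161 + 180 + 684 + 1049 + 183 + 1109 = 4366
REF1 = 684 / 4366 = 0.1567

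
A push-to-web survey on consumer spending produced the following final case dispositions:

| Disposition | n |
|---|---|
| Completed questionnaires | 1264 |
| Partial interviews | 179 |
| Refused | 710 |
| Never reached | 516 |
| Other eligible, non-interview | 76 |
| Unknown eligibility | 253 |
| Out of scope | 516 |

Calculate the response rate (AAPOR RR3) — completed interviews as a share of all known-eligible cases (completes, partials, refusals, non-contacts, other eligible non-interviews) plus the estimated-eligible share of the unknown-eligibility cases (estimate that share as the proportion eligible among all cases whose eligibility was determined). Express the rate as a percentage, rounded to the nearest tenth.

Num: 1264
Eligible (known): 1264 + 179 + 710 + 516 + 76 = 2745
e = 2745 / (2745 + 516) = 2745 / 3261 = 0.8418
Estimated eligible among unknowns: 0.8418 × 253 = 212.98
Base: 2745 + 212.98 = 2957.98
RR3 = 1264 / 2957.98 = 0.4273

42.7%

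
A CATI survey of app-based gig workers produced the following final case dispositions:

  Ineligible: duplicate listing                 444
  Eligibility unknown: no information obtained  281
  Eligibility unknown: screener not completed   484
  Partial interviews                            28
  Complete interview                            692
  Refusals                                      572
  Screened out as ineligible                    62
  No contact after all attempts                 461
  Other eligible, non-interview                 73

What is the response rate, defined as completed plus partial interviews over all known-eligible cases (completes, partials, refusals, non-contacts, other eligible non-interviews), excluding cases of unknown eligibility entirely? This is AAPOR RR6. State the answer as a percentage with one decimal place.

39.4%

Unknown eligibility = 484 + 281 = 765
Screened out, ineligible = 62 + 444 = 506
Num: 692 + 28 = 720
Base: 692 + 28 + 572 + 461 + 73 = 1826
RR6 = 720 / 1826 = 0.3943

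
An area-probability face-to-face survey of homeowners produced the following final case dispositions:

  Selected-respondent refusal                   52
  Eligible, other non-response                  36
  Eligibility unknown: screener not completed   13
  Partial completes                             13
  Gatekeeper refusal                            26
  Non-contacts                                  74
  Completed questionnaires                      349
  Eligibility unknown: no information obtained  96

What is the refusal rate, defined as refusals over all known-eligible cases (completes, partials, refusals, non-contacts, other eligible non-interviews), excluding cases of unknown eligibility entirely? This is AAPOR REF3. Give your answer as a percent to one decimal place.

Refused = 26 + 52 = 78
Unknown eligibility = 13 + 96 = 109
Numerator: 78
Denom: 349 + 13 + 78 + 74 + 36 = 550
REF3 = 78 / 550 = 0.1418

14.2%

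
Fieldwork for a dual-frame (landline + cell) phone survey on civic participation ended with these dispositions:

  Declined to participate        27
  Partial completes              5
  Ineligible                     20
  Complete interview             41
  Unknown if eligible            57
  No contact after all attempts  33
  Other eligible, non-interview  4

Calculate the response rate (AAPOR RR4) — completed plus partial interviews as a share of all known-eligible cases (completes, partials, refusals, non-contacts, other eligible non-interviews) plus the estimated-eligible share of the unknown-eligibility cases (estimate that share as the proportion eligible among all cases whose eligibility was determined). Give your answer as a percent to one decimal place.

29.1%

Numerator: 41 + 5 = 46
Known eligible: 41 + 5 + 27 + 33 + 4 = 110
e = 110 / (110 + 20) = 110 / 130 = 0.8462
e × U: 0.8462 × 57 = 48.23
Denom: 110 + 48.23 = 158.23
RR4 = 46 / 158.23 = 0.2907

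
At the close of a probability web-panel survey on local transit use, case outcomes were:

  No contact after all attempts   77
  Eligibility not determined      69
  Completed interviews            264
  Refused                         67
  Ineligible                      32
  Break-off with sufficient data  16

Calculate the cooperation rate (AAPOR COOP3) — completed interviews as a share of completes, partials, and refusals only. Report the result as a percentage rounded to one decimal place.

76.1%

Num → 264
Denom → 264 + 16 + 67 = 347
COOP3 = 264 / 347 = 0.7608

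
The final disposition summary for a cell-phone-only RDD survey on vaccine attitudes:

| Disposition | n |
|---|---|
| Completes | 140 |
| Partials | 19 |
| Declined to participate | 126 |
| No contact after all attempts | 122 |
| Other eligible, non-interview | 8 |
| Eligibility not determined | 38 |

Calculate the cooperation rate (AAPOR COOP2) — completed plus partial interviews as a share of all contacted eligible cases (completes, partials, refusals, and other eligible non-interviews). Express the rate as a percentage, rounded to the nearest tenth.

Top: 140 + 19 = 159
Denom: 140 + 19 + 126 + 8 = 293
COOP2 = 159 / 293 = 0.5427

54.3%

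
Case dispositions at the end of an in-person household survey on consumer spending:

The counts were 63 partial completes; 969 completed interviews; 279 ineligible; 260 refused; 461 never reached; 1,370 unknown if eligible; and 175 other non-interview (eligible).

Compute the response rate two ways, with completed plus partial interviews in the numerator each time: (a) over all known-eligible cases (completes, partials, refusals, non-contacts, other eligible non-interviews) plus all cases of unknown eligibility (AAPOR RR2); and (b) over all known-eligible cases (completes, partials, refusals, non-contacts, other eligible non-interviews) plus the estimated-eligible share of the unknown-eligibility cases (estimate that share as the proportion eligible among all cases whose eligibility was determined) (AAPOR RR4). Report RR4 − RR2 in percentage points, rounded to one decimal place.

Num → 969 + 63 = 1032
Denom → 969 + 63 + 260 + 461 + 175 + 1370 = 3298
RR2 = 1032 / 3298 = 0.3129
Known eligible → 969 + 63 + 260 + 461 + 175 = 1928
e = 1928 / (1928 + 279) = 1928 / 2207 = 0.8736
Eligible share of unknowns → 0.8736 × 1370 = 1196.83
Denom → 1928 + 1196.83 = 3124.83
RR4 = 1032 / 3124.83 = 0.3303
Difference = 33.03 − 31.29 = 1.74 percentage points

1.7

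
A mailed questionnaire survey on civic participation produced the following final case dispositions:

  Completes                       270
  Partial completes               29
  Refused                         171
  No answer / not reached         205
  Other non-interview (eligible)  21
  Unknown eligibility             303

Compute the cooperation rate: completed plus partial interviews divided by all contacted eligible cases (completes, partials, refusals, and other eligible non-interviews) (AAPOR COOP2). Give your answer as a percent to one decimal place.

Num: 270 + 29 = 299
Base: 270 + 29 + 171 + 21 = 491
COOP2 = 299 / 491 = 0.6090

60.9%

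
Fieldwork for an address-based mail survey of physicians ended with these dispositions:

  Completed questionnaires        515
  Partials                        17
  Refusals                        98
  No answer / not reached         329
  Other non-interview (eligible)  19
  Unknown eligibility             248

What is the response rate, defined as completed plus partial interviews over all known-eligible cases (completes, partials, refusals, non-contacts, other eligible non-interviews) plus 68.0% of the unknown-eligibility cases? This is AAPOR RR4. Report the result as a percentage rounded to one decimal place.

Top → 515 + 17 = 532
Determined eligible → 515 + 17 + 98 + 329 + 19 = 978
Eligible share of unknowns → 0.6800 × 248 = 168.64
Denom → 978 + 168.64 = 1146.64
RR4 = 532 / 1146.64 = 0.4640

46.4%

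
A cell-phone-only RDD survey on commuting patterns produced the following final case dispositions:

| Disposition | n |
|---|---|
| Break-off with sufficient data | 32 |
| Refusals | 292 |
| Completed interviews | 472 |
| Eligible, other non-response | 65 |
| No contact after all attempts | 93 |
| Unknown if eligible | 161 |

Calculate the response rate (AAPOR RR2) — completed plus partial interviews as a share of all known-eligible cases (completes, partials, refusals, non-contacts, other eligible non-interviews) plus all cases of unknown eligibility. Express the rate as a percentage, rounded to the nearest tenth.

Num → 472 + 32 = 504
Denom → 472 + 32 + 292 + 93 + 65 + 161 = 1115
RR2 = 504 / 1115 = 0.4520

45.2%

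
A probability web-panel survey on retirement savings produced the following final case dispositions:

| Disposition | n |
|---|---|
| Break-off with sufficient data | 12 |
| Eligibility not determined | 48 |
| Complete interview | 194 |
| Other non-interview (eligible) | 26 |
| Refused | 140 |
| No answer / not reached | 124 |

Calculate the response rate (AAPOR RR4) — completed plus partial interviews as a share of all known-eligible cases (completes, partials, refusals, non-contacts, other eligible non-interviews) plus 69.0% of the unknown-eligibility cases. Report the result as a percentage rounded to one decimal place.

38.9%

Top → 194 + 12 = 206
Known eligible → 194 + 12 + 140 + 124 + 26 = 496
Estimated eligible among unknowns → 0.6900 × 48 = 33.12
Denom → 496 + 33.12 = 529.12
RR4 = 206 / 529.12 = 0.3893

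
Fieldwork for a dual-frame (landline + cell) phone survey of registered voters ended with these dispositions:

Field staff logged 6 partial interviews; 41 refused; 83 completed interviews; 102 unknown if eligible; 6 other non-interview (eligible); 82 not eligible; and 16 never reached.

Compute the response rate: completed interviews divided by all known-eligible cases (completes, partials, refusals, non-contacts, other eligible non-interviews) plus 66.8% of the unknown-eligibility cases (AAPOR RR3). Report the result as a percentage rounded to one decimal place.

37.7%

Num = 83
Known eligible = 83 + 6 + 41 + 16 + 6 = 152
e × U = 0.6680 × 102 = 68.14
Denom = 152 + 68.14 = 220.14
RR3 = 83 / 220.14 = 0.3770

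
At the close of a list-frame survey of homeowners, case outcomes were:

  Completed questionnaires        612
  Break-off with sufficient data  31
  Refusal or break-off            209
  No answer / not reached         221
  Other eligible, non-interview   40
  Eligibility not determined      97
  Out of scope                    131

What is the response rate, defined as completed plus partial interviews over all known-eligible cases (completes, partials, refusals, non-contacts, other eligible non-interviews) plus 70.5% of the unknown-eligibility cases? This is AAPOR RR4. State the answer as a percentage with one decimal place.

54.4%

Num → 612 + 31 = 643
Known eligible → 612 + 31 + 209 + 221 + 40 = 1113
e × U → 0.7050 × 97 = 68.38
Base → 1113 + 68.38 = 1181.38
RR4 = 643 / 1181.38 = 0.5443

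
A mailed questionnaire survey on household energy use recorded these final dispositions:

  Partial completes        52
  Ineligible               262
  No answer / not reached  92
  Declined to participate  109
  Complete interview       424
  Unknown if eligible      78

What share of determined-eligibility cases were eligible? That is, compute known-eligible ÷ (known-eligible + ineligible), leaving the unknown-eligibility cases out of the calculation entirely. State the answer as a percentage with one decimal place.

Known eligible → 424 + 52 + 109 + 92 = 677
e = 677 / (677 + 262) = 677 / 939 = 0.7210

72.1%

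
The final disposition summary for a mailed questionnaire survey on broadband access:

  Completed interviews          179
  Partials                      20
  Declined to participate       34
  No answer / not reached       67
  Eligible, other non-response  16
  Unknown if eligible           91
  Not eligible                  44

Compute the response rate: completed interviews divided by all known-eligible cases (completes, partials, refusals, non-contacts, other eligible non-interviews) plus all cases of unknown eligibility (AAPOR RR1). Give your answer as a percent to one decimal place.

44.0%

Num = 179
Denom = 179 + 20 + 34 + 67 + 16 + 91 = 407
RR1 = 179 / 407 = 0.4398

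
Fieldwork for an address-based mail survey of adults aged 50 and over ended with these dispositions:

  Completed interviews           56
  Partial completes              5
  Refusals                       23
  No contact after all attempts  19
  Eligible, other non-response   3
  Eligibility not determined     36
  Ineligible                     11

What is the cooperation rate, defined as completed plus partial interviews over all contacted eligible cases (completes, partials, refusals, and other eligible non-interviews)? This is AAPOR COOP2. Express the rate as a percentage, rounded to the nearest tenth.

Top → 56 + 5 = 61
Denominator → 56 + 5 + 23 + 3 = 87
COOP2 = 61 / 87 = 0.7011

70.1%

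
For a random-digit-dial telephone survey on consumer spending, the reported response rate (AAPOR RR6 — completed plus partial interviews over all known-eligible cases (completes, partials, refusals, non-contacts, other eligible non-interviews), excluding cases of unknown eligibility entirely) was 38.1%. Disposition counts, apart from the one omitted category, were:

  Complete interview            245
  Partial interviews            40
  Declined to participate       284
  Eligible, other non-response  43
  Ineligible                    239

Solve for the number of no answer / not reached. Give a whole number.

136

Num: 245 + 40 = 285
RR6 = 285 / D = 0.381
D = 285 / 0.381 = 748.0
Other denominator terms total 612
no answer / not reached = 748.0 − 612 ≈ 136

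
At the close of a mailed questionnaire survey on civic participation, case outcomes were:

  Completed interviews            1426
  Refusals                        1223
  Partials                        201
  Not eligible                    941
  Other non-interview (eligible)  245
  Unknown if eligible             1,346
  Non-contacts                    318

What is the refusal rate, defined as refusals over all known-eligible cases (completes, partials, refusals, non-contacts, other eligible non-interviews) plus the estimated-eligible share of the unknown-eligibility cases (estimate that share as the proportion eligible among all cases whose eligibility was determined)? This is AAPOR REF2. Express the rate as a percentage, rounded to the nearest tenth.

Top: 1223
Determined eligible: 1426 + 201 + 1223 + 318 + 245 = 3413
e = 3413 / (3413 + 941) = 3413 / 4354 = 0.7839
Estimated eligible among unknowns: 0.7839 × 1346 = 1055.13
Denominator: 3413 + 1055.13 = 4468.13
REF2 = 1223 / 4468.13 = 0.2737

27.4%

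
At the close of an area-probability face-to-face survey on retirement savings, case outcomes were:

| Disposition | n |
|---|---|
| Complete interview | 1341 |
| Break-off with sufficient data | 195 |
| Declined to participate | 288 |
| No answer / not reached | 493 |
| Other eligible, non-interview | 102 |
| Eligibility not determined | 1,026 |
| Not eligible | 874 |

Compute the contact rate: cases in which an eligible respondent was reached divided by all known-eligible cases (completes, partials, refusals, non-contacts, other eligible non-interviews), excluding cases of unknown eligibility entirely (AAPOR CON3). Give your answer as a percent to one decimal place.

Num → 1341 + 195 + 288 + 102 = 1926
Denom → 1341 + 195 + 288 + 493 + 102 = 2419
CON3 = 1926 / 2419 = 0.7962

79.6%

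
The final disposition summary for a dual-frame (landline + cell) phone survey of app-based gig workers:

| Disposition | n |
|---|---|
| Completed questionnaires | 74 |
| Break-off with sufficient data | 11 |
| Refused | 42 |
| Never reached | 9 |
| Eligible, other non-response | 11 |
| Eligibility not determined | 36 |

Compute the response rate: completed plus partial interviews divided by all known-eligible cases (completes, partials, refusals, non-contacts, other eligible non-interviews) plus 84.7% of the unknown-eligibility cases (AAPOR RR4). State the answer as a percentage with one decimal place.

47.9%

Num → 74 + 11 = 85
Known eligible → 74 + 11 + 42 + 9 + 11 = 147
Eligible share of unknowns → 0.8470 × 36 = 30.49
Base → 147 + 30.49 = 177.49
RR4 = 85 / 177.49 = 0.4789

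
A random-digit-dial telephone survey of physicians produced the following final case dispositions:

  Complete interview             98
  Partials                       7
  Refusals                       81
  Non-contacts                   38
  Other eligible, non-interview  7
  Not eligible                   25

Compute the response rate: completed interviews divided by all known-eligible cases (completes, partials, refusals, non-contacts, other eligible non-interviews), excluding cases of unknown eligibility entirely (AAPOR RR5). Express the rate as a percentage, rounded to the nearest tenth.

42.4%

Numerator → 98
Denominator → 98 + 7 + 81 + 38 + 7 = 231
RR5 = 98 / 231 = 0.4242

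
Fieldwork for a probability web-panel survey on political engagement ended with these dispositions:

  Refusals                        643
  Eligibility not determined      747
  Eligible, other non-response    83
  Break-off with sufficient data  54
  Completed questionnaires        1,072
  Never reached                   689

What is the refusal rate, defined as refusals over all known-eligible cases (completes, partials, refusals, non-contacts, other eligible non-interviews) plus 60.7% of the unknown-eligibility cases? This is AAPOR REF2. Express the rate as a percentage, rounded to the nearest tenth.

21.5%

Num → 643
Eligible (known) → 1072 + 54 + 643 + 689 + 83 = 2541
Estimated eligible among unknowns → 0.6070 × 747 = 453.43
Denominator → 2541 + 453.43 = 2994.43
REF2 = 643 / 2994.43 = 0.2147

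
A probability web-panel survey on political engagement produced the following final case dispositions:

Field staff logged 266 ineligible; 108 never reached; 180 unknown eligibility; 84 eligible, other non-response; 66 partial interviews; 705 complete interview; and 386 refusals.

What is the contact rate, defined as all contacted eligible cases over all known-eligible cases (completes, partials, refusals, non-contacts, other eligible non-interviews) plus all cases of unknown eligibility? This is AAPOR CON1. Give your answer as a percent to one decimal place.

81.2%

Top → 705 + 66 + 386 + 84 = 1241
Denom → 705 + 66 + 386 + 108 + 84 + 180 = 1529
CON1 = 1241 / 1529 = 0.8116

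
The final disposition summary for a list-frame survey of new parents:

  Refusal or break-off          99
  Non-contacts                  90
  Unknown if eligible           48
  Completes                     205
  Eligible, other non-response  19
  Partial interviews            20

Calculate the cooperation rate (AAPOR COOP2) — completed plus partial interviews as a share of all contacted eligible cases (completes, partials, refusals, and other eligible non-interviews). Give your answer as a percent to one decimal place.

Num → 205 + 20 = 225
Denom → 205 + 20 + 99 + 19 = 343
COOP2 = 225 / 343 = 0.6560

65.6%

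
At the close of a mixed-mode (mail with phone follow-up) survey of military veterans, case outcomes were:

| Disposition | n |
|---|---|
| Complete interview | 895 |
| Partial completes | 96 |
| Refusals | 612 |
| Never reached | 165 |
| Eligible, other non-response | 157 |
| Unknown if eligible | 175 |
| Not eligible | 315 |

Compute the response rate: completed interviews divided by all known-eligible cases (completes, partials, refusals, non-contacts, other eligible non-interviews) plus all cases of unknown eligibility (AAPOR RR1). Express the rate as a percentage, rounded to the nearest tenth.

42.6%

Numerator: 895
Denominator: 895 + 96 + 612 + 165 + 157 + 175 = 2100
RR1 = 895 / 2100 = 0.4262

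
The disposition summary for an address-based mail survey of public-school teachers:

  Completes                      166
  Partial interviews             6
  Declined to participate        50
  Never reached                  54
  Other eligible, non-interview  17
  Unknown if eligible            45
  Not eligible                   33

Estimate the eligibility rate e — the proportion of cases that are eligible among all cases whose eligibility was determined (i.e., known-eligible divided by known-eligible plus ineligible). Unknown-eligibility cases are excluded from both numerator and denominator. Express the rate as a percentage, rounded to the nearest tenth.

Known eligible = 166 + 6 + 50 + 54 + 17 = 293
e = 293 / (293 + 33) = 293 / 326 = 0.8988

89.9%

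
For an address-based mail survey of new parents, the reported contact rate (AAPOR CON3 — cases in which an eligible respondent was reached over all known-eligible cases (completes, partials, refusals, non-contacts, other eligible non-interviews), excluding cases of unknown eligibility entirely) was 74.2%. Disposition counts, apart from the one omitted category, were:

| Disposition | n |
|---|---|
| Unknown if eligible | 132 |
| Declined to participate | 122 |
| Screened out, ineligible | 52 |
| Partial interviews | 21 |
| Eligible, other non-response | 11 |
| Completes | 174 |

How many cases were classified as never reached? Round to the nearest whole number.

114

Top = 174 + 21 + 122 + 11 = 328
CON3 = 328 / D = 0.742
D = 328 / 0.742 = 442.0
Other denominator terms total 328
never reached = 442.0 − 328 ≈ 114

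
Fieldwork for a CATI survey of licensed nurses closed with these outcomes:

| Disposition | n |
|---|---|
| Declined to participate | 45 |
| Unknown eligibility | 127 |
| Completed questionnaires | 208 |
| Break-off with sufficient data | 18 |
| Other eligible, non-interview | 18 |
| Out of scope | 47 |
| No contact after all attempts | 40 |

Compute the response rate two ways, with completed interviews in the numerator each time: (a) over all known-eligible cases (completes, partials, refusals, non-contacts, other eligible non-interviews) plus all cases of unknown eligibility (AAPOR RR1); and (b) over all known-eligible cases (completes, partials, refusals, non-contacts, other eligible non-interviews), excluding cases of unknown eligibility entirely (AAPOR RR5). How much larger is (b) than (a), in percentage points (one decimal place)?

17.6

Num: 208
Denominator: 208 + 18 + 45 + 40 + 18 + 127 = 456
RR1 = 208 / 456 = 0.4561
Denominator: 208 + 18 + 45 + 40 + 18 = 329
RR5 = 208 / 329 = 0.6322
Difference = 63.22 − 45.61 = 17.61 percentage points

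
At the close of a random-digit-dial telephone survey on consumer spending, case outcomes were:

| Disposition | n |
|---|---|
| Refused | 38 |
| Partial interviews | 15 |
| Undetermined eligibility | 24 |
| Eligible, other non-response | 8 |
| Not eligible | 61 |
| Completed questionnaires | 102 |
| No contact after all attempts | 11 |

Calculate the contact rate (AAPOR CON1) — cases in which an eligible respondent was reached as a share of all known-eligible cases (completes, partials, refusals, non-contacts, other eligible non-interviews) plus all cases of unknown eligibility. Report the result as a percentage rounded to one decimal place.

82.3%

Numerator: 102 + 15 + 38 + 8 = 163
Denom: 102 + 15 + 38 + 11 + 8 + 24 = 198
CON1 = 163 / 198 = 0.8232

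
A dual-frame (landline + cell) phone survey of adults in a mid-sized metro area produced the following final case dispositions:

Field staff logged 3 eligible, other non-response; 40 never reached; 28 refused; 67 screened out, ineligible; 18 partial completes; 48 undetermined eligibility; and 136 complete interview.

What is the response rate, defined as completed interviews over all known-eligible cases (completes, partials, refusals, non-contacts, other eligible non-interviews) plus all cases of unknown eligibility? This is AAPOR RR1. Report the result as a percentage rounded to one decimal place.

Numerator: 136
Denom: 136 + 18 + 28 + 40 + 3 + 48 = 273
RR1 = 136 / 273 = 0.4982

49.8%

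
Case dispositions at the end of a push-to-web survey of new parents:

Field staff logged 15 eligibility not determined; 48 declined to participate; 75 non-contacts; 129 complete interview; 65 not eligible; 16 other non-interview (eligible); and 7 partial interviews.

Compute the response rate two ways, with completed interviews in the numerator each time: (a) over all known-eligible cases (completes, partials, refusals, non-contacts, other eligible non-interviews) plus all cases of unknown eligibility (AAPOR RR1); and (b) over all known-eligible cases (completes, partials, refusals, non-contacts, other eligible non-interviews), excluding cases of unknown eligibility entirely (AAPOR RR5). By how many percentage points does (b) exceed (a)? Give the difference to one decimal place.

Num: 129
Denominator: 129 + 7 + 48 + 75 + 16 + 15 = 290
RR1 = 129 / 290 = 0.4448
Denominator: 129 + 7 + 48 + 75 + 16 = 275
RR5 = 129 / 275 = 0.4691
Difference = 46.91 − 44.48 = 2.43 percentage points

2.4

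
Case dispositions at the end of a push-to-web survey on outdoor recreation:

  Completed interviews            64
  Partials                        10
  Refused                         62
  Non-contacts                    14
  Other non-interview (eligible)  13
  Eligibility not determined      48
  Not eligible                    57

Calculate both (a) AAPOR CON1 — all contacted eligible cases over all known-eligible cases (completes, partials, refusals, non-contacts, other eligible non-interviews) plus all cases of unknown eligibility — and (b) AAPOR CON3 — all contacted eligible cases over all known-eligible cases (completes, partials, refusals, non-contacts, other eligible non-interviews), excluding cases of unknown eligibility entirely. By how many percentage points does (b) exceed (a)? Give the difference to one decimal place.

20.8

Top → 64 + 10 + 62 + 13 = 149
Denominator → 64 + 10 + 62 + 14 + 13 + 48 = 211
CON1 = 149 / 211 = 0.7062
Denominator → 64 + 10 + 62 + 14 + 13 = 163
CON3 = 149 / 163 = 0.9141
Difference = 91.41 − 70.62 = 20.79 percentage points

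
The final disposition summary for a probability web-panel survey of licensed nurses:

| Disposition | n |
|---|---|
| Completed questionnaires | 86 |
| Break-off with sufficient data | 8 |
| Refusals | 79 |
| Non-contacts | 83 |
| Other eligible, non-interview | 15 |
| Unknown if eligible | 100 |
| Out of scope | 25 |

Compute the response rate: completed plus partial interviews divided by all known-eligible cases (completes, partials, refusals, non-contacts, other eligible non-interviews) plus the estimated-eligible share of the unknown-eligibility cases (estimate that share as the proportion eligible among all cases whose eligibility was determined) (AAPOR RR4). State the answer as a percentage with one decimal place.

25.9%

Num = 86 + 8 = 94
Known eligible = 86 + 8 + 79 + 83 + 15 = 271
e = 271 / (271 + 25) = 271 / 296 = 0.9155
e × U = 0.9155 × 100 = 91.55
Denom = 271 + 91.55 = 362.55
RR4 = 94 / 362.55 = 0.2593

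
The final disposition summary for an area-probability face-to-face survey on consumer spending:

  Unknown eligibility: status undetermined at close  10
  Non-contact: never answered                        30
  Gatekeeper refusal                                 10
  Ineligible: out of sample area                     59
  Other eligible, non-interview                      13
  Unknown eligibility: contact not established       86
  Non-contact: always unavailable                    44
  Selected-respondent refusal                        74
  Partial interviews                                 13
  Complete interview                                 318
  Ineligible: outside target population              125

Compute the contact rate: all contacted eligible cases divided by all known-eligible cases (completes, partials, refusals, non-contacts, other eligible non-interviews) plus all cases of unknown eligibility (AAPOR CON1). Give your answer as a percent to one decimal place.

71.6%

Refusals = 10 + 74 = 84
No contact after all attempts = 30 + 44 = 74
Unknown if eligible = 86 + 10 = 96
Not eligible = 125 + 59 = 184
Top = 318 + 13 + 84 + 13 = 428
Denom = 318 + 13 + 84 + 74 + 13 + 96 = 598
CON1 = 428 / 598 = 0.7157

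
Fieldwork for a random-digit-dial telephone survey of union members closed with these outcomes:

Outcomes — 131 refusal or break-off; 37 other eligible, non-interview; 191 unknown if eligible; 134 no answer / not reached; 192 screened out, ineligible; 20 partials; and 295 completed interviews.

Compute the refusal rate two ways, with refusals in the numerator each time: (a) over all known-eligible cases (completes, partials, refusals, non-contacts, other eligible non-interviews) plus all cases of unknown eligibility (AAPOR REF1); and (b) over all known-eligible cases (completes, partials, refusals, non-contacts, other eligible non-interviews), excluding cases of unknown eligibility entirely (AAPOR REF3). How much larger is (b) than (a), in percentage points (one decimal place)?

Top = 131
Base = 295 + 20 + 131 + 134 + 37 + 191 = 808
REF1 = 131 / 808 = 0.1621
Base = 295 + 20 + 131 + 134 + 37 = 617
REF3 = 131 / 617 = 0.2123
Difference = 21.23 − 16.21 = 5.02 percentage points

5.0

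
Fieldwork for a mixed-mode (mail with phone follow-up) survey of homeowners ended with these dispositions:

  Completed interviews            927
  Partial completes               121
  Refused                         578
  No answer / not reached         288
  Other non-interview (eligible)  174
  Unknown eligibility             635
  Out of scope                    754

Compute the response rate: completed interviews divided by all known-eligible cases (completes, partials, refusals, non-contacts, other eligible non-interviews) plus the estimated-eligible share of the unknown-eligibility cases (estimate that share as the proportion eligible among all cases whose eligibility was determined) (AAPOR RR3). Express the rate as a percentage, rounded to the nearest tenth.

Numerator → 927
Known eligible → 927 + 121 + 578 + 288 + 174 = 2088
e = 2088 / (2088 + 754) = 2088 / 2842 = 0.7347
Eligible share of unknowns → 0.7347 × 635 = 466.53
Denom → 2088 + 466.53 = 2554.53
RR3 = 927 / 2554.53 = 0.3629

36.3%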